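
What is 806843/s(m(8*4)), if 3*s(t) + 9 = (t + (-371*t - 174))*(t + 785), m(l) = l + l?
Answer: -806843/6750685 ≈ -0.11952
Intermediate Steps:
m(l) = 2*l
s(t) = -3 + (-174 - 370*t)*(785 + t)/3 (s(t) = -3 + ((t + (-371*t - 174))*(t + 785))/3 = -3 + ((t + (-174 - 371*t))*(785 + t))/3 = -3 + ((-174 - 370*t)*(785 + t))/3 = -3 + (-174 - 370*t)*(785 + t)/3)
806843/s(m(8*4)) = 806843/(-45533 - 581248*8*4/3 - 370*(2*(8*4))²/3) = 806843/(-45533 - 581248*32/3 - 370*(2*32)²/3) = 806843/(-45533 - 290624/3*64 - 370/3*64²) = 806843/(-45533 - 18599936/3 - 370/3*4096) = 806843/(-45533 - 18599936/3 - 1515520/3) = 806843/(-6750685) = 806843*(-1/6750685) = -806843/6750685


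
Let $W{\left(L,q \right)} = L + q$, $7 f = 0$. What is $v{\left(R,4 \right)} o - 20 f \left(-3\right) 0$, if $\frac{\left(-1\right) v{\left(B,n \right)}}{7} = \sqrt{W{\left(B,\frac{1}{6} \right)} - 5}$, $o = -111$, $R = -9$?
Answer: $\frac{259 i \sqrt{498}}{2} \approx 2889.9 i$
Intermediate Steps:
$f = 0$ ($f = \frac{1}{7} \cdot 0 = 0$)
$v{\left(B,n \right)} = - 7 \sqrt{- \frac{29}{6} + B}$ ($v{\left(B,n \right)} = - 7 \sqrt{\left(B + \frac{1}{6}\right) - 5} = - 7 \sqrt{\left(\frac{1}{6} + B\right) - 5} = - 7 \sqrt{- \frac{29}{6} + B}$)
$v{\left(R,4 \right)} o - 20 f \left(-3\right) 0 = - \frac{7 \sqrt{-174 + 36 \left(-9\right)}}{6} \left(-111\right) - 20 \cdot 0 \left(-3\right) 0 = - \frac{7 \sqrt{-174 - 324}}{6} \left(-111\right) - 20 \cdot 0 \cdot 0 = - \frac{7 \sqrt{-498}}{6} \left(-111\right) - 0 = - \frac{7 i \sqrt{498}}{6} \left(-111\right) + 0 = \frac{259 i \sqrt{498}}{2} + 0 = \frac{259 i \sqrt{498}}{2}$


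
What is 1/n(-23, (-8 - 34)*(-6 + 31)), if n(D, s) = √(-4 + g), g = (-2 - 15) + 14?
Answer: -I*√7/7 ≈ -0.37796*I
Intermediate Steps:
g = -3 (g = -17 + 14 = -3)
n(D, s) = I*√7 (n(D, s) = √(-4 - 3) = √(-7) = I*√7)
1/n(-23, (-8 - 34)*(-6 + 31)) = 1/(I*√7) = -I*√7/7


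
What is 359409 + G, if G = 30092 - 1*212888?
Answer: 176613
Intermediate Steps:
G = -182796 (G = 30092 - 212888 = -182796)
359409 + G = 359409 - 182796 = 176613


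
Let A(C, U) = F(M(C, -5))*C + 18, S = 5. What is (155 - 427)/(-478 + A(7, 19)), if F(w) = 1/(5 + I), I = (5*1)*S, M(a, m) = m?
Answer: 8160/13793 ≈ 0.59160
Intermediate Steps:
I = 25 (I = (5*1)*5 = 5*5 = 25)
F(w) = 1/30 (F(w) = 1/(5 + 25) = 1/30)
A(C, U) = 18 + C/30 (A(C, U) = C/30 + 18 = 18 + C/30)
(155 - 427)/(-478 + A(7, 19)) = (155 - 427)/(-478 + (18 + (1/30)*7)) = -272/(-478 + (18 + 7/30)) = -272/(-478 + 547/30) = -272/(-13793/30) = -272*(-30/13793) = 8160/13793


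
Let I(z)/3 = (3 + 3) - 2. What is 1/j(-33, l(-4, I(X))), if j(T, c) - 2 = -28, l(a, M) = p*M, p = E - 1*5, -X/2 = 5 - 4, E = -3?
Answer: -1/26 ≈ -0.038462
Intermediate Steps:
X = -2 (X = -2*(5 - 4) = -2*1 = -2)
I(z) = 12 (I(z) = 3*((3 + 3) - 2) = 3*(6 - 2) = 3*4 = 12)
p = -8 (p = -3 - 1*5 = -3 - 5 = -8)
l(a, M) = -8*M
j(T, c) = -26 (j(T, c) = 2 - 28 = -26)
1/j(-33, l(-4, I(X))) = 1/(-26) = -1/26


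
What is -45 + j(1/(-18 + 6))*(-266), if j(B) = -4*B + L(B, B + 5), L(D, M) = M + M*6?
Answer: -18577/2 ≈ -9288.5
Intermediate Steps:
L(D, M) = 7*M (L(D, M) = M + 6*M = 7*M)
j(B) = 35 + 3*B (j(B) = -4*B + 7*(B + 5) = -4*B + 7*(5 + B) = -4*B + (35 + 7*B) = 35 + 3*B)
-45 + j(1/(-18 + 6))*(-266) = -45 + (35 + 3/(-18 + 6))*(-266) = -45 + (35 + 3/(-12))*(-266) = -45 + (35 + 3*(-1/12))*(-266) = -45 + (35 - 1/4)*(-266) = -45 + (139/4)*(-266) = -45 - 18487/2 = -18577/2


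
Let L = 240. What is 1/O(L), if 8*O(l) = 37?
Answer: 8/37 ≈ 0.21622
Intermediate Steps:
O(l) = 37/8 (O(l) = (⅛)*37 = 37/8)
1/O(L) = 1/(37/8) = 8/37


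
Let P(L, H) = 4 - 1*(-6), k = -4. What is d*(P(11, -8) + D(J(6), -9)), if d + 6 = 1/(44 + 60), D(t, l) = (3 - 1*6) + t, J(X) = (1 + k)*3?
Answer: 623/52 ≈ 11.981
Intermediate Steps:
P(L, H) = 10 (P(L, H) = 4 + 6 = 10)
J(X) = -9 (J(X) = (1 - 4)*3 = -3*3 = -9)
D(t, l) = -3 + t (D(t, l) = (3 - 6) + t = -3 + t)
d = -623/104 (d = -6 + 1/(44 + 60) = -6 + 1/104 = -623/104 ≈ -5.9904)
d*(P(11, -8) + D(J(6), -9)) = -623*(10 + (-3 - 9))/104 = -623*(10 - 12)/104 = -623/104*(-2) = 623/52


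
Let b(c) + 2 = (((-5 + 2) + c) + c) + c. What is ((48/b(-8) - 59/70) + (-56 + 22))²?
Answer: 5489476281/4120900 ≈ 1332.1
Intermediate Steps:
b(c) = -5 + 3*c (b(c) = -2 + ((((-5 + 2) + c) + c) + c) = -2 + (((-3 + c) + c) + c) = -2 + ((-3 + 2*c) + c) = -2 + (-3 + 3*c) = -5 + 3*c)
((48/b(-8) - 59/70) + (-56 + 22))² = ((48/(-5 + 3*(-8)) - 59/70) + (-56 + 22))² = ((48/(-5 - 24) - 59*1/70) - 34)² = ((48/(-29) - 59/70) - 34)² = ((48*(-1/29) - 59/70) - 34)² = ((-48/29 - 59/70) - 34)² = (-5071/2030 - 34)² = (-74091/2030)² = 5489476281/4120900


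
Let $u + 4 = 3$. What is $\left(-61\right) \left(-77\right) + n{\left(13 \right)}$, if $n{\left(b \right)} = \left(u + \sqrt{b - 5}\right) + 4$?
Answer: $4700 + 2 \sqrt{2} \approx 4702.8$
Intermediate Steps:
$u = -1$ ($u = -4 + 3 = -1$)
$n{\left(b \right)} = 3 + \sqrt{-5 + b}$ ($n{\left(b \right)} = \left(-1 + \sqrt{b - 5}\right) + 4 = \left(-1 + \sqrt{-5 + b}\right) + 4 = 3 + \sqrt{-5 + b}$)
$\left(-61\right) \left(-77\right) + n{\left(13 \right)} = \left(-61\right) \left(-77\right) + \left(3 + \sqrt{-5 + 13}\right) = 4697 + \left(3 + \sqrt{8}\right) = 4697 + \left(3 + 2 \sqrt{2}\right) = 4700 + 2 \sqrt{2}$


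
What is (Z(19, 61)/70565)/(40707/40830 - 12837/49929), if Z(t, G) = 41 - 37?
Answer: 16473544/215020121591 ≈ 7.6614e-5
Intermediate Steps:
Z(t, G) = 4
(Z(19, 61)/70565)/(40707/40830 - 12837/49929) = (4/70565)/(40707/40830 - 12837/49929) = (4*(1/70565))/(40707*(1/40830) - 12837*1/49929) = 4/(70565*(13569/13610 - 389/1513)) = 4/(70565*(15235607/20591930)) = (4/70565)*(20591930/15235607) = 16473544/215020121591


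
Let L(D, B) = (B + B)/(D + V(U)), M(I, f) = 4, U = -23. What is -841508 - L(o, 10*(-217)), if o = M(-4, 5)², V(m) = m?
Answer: -842128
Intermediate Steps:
o = 16 (o = 4² = 16)
L(D, B) = 2*B/(-23 + D) (L(D, B) = (B + B)/(D - 23) = (2*B)/(-23 + D) = 2*B/(-23 + D))
-841508 - L(o, 10*(-217)) = -841508 - 2*10*(-217)/(-23 + 16) = -841508 - 2*(-2170)/(-7) = -841508 - 2*(-2170)*(-1)/7 = -841508 - 1*620 = -841508 - 620 = -842128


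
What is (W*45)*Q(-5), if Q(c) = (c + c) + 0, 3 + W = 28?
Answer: -11250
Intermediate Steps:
W = 25 (W = -3 + 28 = 25)
Q(c) = 2*c (Q(c) = 2*c + 0 = 2*c)
(W*45)*Q(-5) = (25*45)*(2*(-5)) = 1125*(-10) = -11250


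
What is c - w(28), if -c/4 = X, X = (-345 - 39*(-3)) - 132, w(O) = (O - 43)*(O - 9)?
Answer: 1725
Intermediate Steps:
w(O) = (-43 + O)*(-9 + O)
X = -360 (X = (-345 + 117) - 132 = -228 - 132 = -360)
c = 1440 (c = -4*(-360) = 1440)
c - w(28) = 1440 - (387 + 28**2 - 52*28) = 1440 - (387 + 784 - 1456) = 1440 - 1*(-285) = 1440 + 285 = 1725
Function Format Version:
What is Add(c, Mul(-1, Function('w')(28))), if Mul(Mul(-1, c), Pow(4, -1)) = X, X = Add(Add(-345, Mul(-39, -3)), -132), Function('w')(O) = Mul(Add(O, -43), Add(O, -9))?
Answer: 1725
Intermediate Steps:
Function('w')(O) = Mul(Add(-43, O), Add(-9, O))
X = -360 (X = Add(Add(-345, 117), -132) = Add(-228, -132) = -360)
c = 1440 (c = Mul(-4, -360) = 1440)
Add(c, Mul(-1, Function('w')(28))) = Add(1440, Mul(-1, Add(387, Pow(28, 2), Mul(-52, 28)))) = Add(1440, Mul(-1, Add(387, 784, -1456))) = Add(1440, Mul(-1, -285)) = Add(1440, 285) = 1725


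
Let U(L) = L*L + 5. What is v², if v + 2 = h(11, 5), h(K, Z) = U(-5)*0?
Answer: 4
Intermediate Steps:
U(L) = 5 + L² (U(L) = L² + 5 = 5 + L²)
h(K, Z) = 0 (h(K, Z) = (5 + (-5)²)*0 = (5 + 25)*0 = 30*0 = 0)
v = -2 (v = -2 + 0 = -2)
v² = (-2)² = 4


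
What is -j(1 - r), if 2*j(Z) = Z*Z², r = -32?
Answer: -35937/2 ≈ -17969.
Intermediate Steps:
j(Z) = Z³/2 (j(Z) = (Z*Z²)/2 = Z³/2)
-j(1 - r) = -(1 - 1*(-32))³/2 = -(1 + 32)³/2 = -33³/2 = -35937/2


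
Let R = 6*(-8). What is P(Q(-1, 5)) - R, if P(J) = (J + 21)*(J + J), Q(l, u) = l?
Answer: 8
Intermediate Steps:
R = -48
P(J) = 2*J*(21 + J) (P(J) = (21 + J)*(2*J) = 2*J*(21 + J))
P(Q(-1, 5)) - R = 2*(-1)*(21 - 1) - 1*(-48) = 2*(-1)*20 + 48 = -40 + 48 = 8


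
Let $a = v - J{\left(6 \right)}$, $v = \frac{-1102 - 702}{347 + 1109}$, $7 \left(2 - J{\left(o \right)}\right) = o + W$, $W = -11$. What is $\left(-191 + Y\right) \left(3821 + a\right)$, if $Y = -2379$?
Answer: $- \frac{1785385425}{182} \approx -9.8098 \cdot 10^{6}$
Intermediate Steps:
$J{\left(o \right)} = \frac{25}{7} - \frac{o}{7}$ ($J{\left(o \right)} = 2 - \frac{o - 11}{7} = 2 - \frac{-11 + o}{7} = 2 - \left(- \frac{11}{7} + \frac{o}{7}\right) = \frac{25}{7} - \frac{o}{7}$)
$v = - \frac{451}{364}$ ($v = - \frac{1804}{1456} = \left(-1804\right) \frac{1}{1456} = - \frac{451}{364} \approx -1.239$)
$a = - \frac{1439}{364}$ ($a = - \frac{451}{364} - \left(\frac{25}{7} - \frac{6}{7}\right) = - \frac{451}{364} - \frac{19}{7} = - \frac{1439}{364} \approx -3.9533$)
$\left(-191 + Y\right) \left(3821 + a\right) = \left(-191 - 2379\right) \left(3821 - \frac{1439}{364}\right) = \left(-2570\right) \frac{1389405}{364} = - \frac{1785385425}{182}$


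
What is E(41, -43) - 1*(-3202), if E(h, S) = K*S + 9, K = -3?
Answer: 3340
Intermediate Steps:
E(h, S) = 9 - 3*S (E(h, S) = -3*S + 9 = 9 - 3*S)
E(41, -43) - 1*(-3202) = (9 - 3*(-43)) - 1*(-3202) = (9 + 129) + 3202 = 138 + 3202 = 3340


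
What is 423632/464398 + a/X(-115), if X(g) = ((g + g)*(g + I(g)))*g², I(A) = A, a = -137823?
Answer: 13468636434293/14767909172500 ≈ 0.91202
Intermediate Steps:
X(g) = 4*g⁴ (X(g) = ((g + g)*(g + g))*g² = ((2*g)*(2*g))*g² = (4*g²)*g² = 4*g⁴)
423632/464398 + a/X(-115) = 423632/464398 - 137823/(4*(-115)⁴) = 423632*(1/464398) - 137823/(4*174900625) = 19256/21109 - 137823/699602500 = 13468636434293/14767909172500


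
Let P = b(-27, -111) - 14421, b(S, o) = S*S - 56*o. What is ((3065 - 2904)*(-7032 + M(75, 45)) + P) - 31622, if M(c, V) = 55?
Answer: -1162395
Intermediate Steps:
b(S, o) = S² - 56*o
P = -7476 (P = ((-27)² - 56*(-111)) - 14421 = (729 + 6216) - 14421 = 6945 - 14421 = -7476)
((3065 - 2904)*(-7032 + M(75, 45)) + P) - 31622 = ((3065 - 2904)*(-7032 + 55) - 7476) - 31622 = (161*(-6977) - 7476) - 31622 = (-1123297 - 7476) - 31622 = -1130773 - 31622 = -1162395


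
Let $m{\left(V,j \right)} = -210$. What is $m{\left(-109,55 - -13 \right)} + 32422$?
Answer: $32212$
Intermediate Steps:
$m{\left(-109,55 - -13 \right)} + 32422 = -210 + 32422 = 32212$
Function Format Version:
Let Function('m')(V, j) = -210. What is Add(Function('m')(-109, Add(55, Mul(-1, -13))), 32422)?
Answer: 32212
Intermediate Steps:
Add(Function('m')(-109, Add(55, Mul(-1, -13))), 32422) = Add(-210, 32422) = 32212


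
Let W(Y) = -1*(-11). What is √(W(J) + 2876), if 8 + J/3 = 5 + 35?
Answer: √2887 ≈ 53.731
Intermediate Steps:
J = 96 (J = -24 + 3*(5 + 35) = -24 + 3*40 = -24 + 120 = 96)
W(Y) = 11
√(W(J) + 2876) = √(11 + 2876) = √2887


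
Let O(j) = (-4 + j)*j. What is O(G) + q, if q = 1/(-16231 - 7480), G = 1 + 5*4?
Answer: 8464826/23711 ≈ 357.00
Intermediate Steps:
G = 21 (G = 1 + 20 = 21)
O(j) = j*(-4 + j)
q = -1/23711 (q = 1/(-23711) = -1/23711 ≈ -4.2175e-5)
O(G) + q = 21*(-4 + 21) - 1/23711 = 21*17 - 1/23711 = 357 - 1/23711 = 8464826/23711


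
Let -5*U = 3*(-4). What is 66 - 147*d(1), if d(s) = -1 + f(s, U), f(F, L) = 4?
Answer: -375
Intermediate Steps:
U = 12/5 (U = -3*(-4)/5 = -⅕*(-12) = 12/5 ≈ 2.4000)
d(s) = 3 (d(s) = -1 + 4 = 3)
66 - 147*d(1) = 66 - 147*3 = 66 - 441 = -375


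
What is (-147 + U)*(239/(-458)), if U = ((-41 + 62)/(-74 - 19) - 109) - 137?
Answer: 1456705/7099 ≈ 205.20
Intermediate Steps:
U = -7633/31 (U = (21/(-93) - 109) - 137 = (21*(-1/93) - 109) - 137 = (-7/31 - 109) - 137 = -3386/31 - 137 = -7633/31 ≈ -246.23)
(-147 + U)*(239/(-458)) = (-147 - 7633/31)*(239/(-458)) = -2913410*(-1)/(31*458) = -12190/31*(-239/458) = 1456705/7099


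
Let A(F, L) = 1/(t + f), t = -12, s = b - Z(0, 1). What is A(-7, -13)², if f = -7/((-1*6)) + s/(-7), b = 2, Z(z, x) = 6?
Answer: 1764/185761 ≈ 0.0094961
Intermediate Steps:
s = -4 (s = 2 - 1*6 = 2 - 6 = -4)
f = 73/42 (f = -7/((-1*6)) - 4/(-7) = -7/(-6) - 4*(-⅐) = -7*(-⅙) + 4/7 = 7/6 + 4/7 = 73/42 ≈ 1.7381)
A(F, L) = -42/431 (A(F, L) = 1/(-12 + 73/42) = 1/(-431/42) = -42/431)
A(-7, -13)² = (-42/431)² = 1764/185761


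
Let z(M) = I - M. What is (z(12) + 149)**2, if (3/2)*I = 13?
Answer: 190969/9 ≈ 21219.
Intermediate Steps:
I = 26/3 (I = (2/3)*13 = 26/3 ≈ 8.6667)
z(M) = 26/3 - M
(z(12) + 149)**2 = ((26/3 - 1*12) + 149)**2 = ((26/3 - 12) + 149)**2 = (-10/3 + 149)**2 = (437/3)**2 = 190969/9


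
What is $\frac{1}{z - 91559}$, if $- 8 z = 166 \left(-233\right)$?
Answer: $- \frac{4}{346897} \approx -1.1531 \cdot 10^{-5}$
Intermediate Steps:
$z = \frac{19339}{4}$ ($z = - \frac{166 \left(-233\right)}{8} = \left(- \frac{1}{8}\right) \left(-38678\right) = \frac{19339}{4} \approx 4834.8$)
$\frac{1}{z - 91559} = \frac{1}{\frac{19339}{4} - 91559} = \frac{1}{- \frac{346897}{4}} = - \frac{4}{346897}$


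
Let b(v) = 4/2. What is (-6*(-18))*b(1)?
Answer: 216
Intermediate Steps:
b(v) = 2 (b(v) = 4*(½) = 2)
(-6*(-18))*b(1) = -6*(-18)*2 = 108*2 = 216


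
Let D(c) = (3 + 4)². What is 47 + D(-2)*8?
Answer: 439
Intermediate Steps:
D(c) = 49 (D(c) = 7² = 49)
47 + D(-2)*8 = 47 + 49*8 = 47 + 392 = 439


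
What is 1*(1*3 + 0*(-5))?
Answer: 3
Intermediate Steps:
1*(1*3 + 0*(-5)) = 1*(3 + 0) = 1*3 = 3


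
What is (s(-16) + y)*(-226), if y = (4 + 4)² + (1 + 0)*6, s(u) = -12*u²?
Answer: 678452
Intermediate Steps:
y = 70 (y = 8² + 1*6 = 64 + 6 = 70)
(s(-16) + y)*(-226) = (-12*(-16)² + 70)*(-226) = (-12*256 + 70)*(-226) = (-3072 + 70)*(-226) = -3002*(-226) = 678452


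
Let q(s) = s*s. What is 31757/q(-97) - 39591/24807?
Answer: 138428060/77803021 ≈ 1.7792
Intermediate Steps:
q(s) = s**2
31757/q(-97) - 39591/24807 = 31757/((-97)**2) - 39591/24807 = 31757/9409 - 39591*1/24807 = 31757*(1/9409) - 13197/8269 = 31757/9409 - 13197/8269 = 138428060/77803021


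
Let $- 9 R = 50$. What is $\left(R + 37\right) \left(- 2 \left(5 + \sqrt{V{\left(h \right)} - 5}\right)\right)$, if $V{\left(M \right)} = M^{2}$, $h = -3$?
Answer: $- \frac{3962}{9} \approx -440.22$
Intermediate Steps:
$R = - \frac{50}{9}$ ($R = \left(- \frac{1}{9}\right) 50 = - \frac{50}{9} \approx -5.5556$)
$\left(R + 37\right) \left(- 2 \left(5 + \sqrt{V{\left(h \right)} - 5}\right)\right) = \left(- \frac{50}{9} + 37\right) \left(- 2 \left(5 + \sqrt{\left(-3\right)^{2} - 5}\right)\right) = \frac{283 \left(- 2 \left(5 + \sqrt{9 - 5}\right)\right)}{9} = \frac{283 \left(- 2 \left(5 + \sqrt{4}\right)\right)}{9} = \frac{283 \left(- 2 \left(5 + 2\right)\right)}{9} = \frac{283 \left(\left(-2\right) 7\right)}{9} = \frac{283}{9} \left(-14\right) = - \frac{3962}{9}$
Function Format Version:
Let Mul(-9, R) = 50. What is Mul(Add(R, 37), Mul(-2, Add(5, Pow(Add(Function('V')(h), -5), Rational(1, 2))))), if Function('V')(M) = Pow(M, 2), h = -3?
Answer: Rational(-3962, 9) ≈ -440.22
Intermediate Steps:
R = Rational(-50, 9) (R = Mul(Rational(-1, 9), 50) = Rational(-50, 9) ≈ -5.5556)
Mul(Add(R, 37), Mul(-2, Add(5, Pow(Add(Function('V')(h), -5), Rational(1, 2))))) = Mul(Add(Rational(-50, 9), 37), Mul(-2, Add(5, Pow(Add(Pow(-3, 2), -5), Rational(1, 2))))) = Mul(Rational(283, 9), Mul(-2, Add(5, Pow(Add(9, -5), Rational(1, 2))))) = Mul(Rational(283, 9), Mul(-2, Add(5, Pow(4, Rational(1, 2))))) = Mul(Rational(283, 9), Mul(-2, Add(5, 2))) = Mul(Rational(283, 9), Mul(-2, 7)) = Mul(Rational(283, 9), -14) = Rational(-3962, 9)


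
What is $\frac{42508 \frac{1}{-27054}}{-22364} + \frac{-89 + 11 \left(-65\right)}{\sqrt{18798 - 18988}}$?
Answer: $\frac{10627}{151258914} + \frac{402 i \sqrt{190}}{95} \approx 7.0257 \cdot 10^{-5} + 58.328 i$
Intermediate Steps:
$\frac{42508 \frac{1}{-27054}}{-22364} + \frac{-89 + 11 \left(-65\right)}{\sqrt{18798 - 18988}} = 42508 \left(- \frac{1}{27054}\right) \left(- \frac{1}{22364}\right) + \frac{-89 - 715}{\sqrt{-190}} = \left(- \frac{21254}{13527}\right) \left(- \frac{1}{22364}\right) - \frac{804}{i \sqrt{190}} = \frac{10627}{151258914} - 804 \left(- \frac{i \sqrt{190}}{190}\right) = \frac{10627}{151258914} + \frac{402 i \sqrt{190}}{95}$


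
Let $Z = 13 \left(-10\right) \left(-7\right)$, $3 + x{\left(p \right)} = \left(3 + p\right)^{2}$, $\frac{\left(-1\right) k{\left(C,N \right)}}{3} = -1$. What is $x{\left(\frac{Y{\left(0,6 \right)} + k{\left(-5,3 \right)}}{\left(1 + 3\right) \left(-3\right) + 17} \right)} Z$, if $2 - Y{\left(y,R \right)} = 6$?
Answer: $\frac{22022}{5} \approx 4404.4$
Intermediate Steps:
$Y{\left(y,R \right)} = -4$ ($Y{\left(y,R \right)} = 2 - 6 = -4$)
$k{\left(C,N \right)} = 3$ ($k{\left(C,N \right)} = \left(-3\right) \left(-1\right) = 3$)
$x{\left(p \right)} = -3 + \left(3 + p\right)^{2}$
$Z = 910$ ($Z = \left(-130\right) \left(-7\right) = 910$)
$x{\left(\frac{Y{\left(0,6 \right)} + k{\left(-5,3 \right)}}{\left(1 + 3\right) \left(-3\right) + 17} \right)} Z = \left(-3 + \left(3 + \frac{-4 + 3}{\left(1 + 3\right) \left(-3\right) + 17}\right)^{2}\right) 910 = \left(-3 + \left(3 - \frac{1}{4 \left(-3\right) + 17}\right)^{2}\right) 910 = \left(-3 + \left(3 - \frac{1}{-12 + 17}\right)^{2}\right) 910 = \left(-3 + \left(3 - \frac{1}{5}\right)^{2}\right) 910 = \left(-3 + \left(\frac{14}{5}\right)^{2}\right) 910 = \left(-3 + \frac{196}{25}\right) 910 = \frac{121}{25} \cdot 910 = \frac{22022}{5}$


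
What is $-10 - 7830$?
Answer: $-7840$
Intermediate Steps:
$-10 - 7830 = -7840$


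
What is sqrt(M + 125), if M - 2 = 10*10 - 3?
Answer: 4*sqrt(14) ≈ 14.967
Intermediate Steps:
M = 99 (M = 2 + (10*10 - 3) = 2 + (100 - 3) = 2 + 97 = 99)
sqrt(M + 125) = sqrt(99 + 125) = sqrt(224) = 4*sqrt(14)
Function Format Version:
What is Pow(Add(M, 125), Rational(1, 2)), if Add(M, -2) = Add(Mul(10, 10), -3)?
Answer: Mul(4, Pow(14, Rational(1, 2))) ≈ 14.967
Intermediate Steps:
M = 99 (M = Add(2, Add(Mul(10, 10), -3)) = Add(2, Add(100, -3)) = Add(2, 97) = 99)
Pow(Add(M, 125), Rational(1, 2)) = Pow(Add(99, 125), Rational(1, 2)) = Pow(224, Rational(1, 2)) = Mul(4, Pow(14, Rational(1, 2)))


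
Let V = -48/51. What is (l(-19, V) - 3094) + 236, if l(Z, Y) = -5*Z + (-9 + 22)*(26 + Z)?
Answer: -2672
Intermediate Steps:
V = -16/17 (V = -48*1/51 = -16/17 ≈ -0.94118)
l(Z, Y) = 338 + 8*Z (l(Z, Y) = -5*Z + 13*(26 + Z) = -5*Z + (338 + 13*Z) = 338 + 8*Z)
(l(-19, V) - 3094) + 236 = ((338 + 8*(-19)) - 3094) + 236 = ((338 - 152) - 3094) + 236 = (186 - 3094) + 236 = -2908 + 236 = -2672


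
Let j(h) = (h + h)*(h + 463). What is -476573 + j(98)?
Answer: -366617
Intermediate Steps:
j(h) = 2*h*(463 + h) (j(h) = (2*h)*(463 + h) = 2*h*(463 + h))
-476573 + j(98) = -476573 + 2*98*(463 + 98) = -476573 + 2*98*561 = -476573 + 109956 = -366617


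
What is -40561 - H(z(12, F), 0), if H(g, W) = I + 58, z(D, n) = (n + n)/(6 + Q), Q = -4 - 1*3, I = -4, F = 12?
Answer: -40615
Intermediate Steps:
Q = -7 (Q = -4 - 3 = -7)
z(D, n) = -2*n (z(D, n) = (n + n)/(6 - 7) = (2*n)/(-1) = (2*n)*(-1) = -2*n)
H(g, W) = 54 (H(g, W) = -4 + 58 = 54)
-40561 - H(z(12, F), 0) = -40561 - 1*54 = -40561 - 54 = -40615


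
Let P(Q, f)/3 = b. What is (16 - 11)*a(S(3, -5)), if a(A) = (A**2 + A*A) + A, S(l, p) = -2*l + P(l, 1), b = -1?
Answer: 765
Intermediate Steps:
P(Q, f) = -3 (P(Q, f) = 3*(-1) = -3)
S(l, p) = -3 - 2*l (S(l, p) = -2*l - 3 = -3 - 2*l)
a(A) = A + 2*A**2 (a(A) = (A**2 + A**2) + A = 2*A**2 + A = A + 2*A**2)
(16 - 11)*a(S(3, -5)) = (16 - 11)*((-3 - 2*3)*(1 + 2*(-3 - 2*3))) = 5*((-3 - 6)*(1 + 2*(-3 - 6))) = 5*(-9*(1 + 2*(-9))) = 5*(-9*(1 - 18)) = 5*(-9*(-17)) = 5*153 = 765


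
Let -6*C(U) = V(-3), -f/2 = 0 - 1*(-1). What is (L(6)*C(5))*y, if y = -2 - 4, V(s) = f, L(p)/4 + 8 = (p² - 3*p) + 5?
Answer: -120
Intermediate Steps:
f = -2 (f = -2*(0 - 1*(-1)) = -2*(0 + 1) = -2*1 = -2)
L(p) = -12 - 12*p + 4*p² (L(p) = -32 + 4*((p² - 3*p) + 5) = -32 + 4*(5 + p² - 3*p) = -32 + (20 - 12*p + 4*p²) = -12 - 12*p + 4*p²)
V(s) = -2
C(U) = ⅓ (C(U) = -⅙*(-2) = ⅓)
y = -6
(L(6)*C(5))*y = ((-12 - 12*6 + 4*6²)*(⅓))*(-6) = ((-12 - 72 + 4*36)*(⅓))*(-6) = ((-12 - 72 + 144)*(⅓))*(-6) = (60*(⅓))*(-6) = 20*(-6) = -120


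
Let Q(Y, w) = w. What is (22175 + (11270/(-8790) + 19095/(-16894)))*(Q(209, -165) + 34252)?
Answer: 11223453834111109/14849826 ≈ 7.5580e+8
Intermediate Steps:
(22175 + (11270/(-8790) + 19095/(-16894)))*(Q(209, -165) + 34252) = (22175 + (11270/(-8790) + 19095/(-16894)))*(-165 + 34252) = (22175 + (11270*(-1/8790) + 19095*(-1/16894)))*34087 = (22175 + (-1127/879 - 19095/16894))*34087 = (22175 - 35824043/14849826)*34087 = (329259067507/14849826)*34087 = 11223453834111109/14849826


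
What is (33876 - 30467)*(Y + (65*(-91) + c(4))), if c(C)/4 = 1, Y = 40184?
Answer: 116836657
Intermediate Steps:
c(C) = 4 (c(C) = 4*1 = 4)
(33876 - 30467)*(Y + (65*(-91) + c(4))) = (33876 - 30467)*(40184 + (65*(-91) + 4)) = 3409*(40184 + (-5915 + 4)) = 3409*(40184 - 5911) = 3409*34273 = 116836657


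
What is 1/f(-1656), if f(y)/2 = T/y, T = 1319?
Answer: -828/1319 ≈ -0.62775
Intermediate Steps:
f(y) = 2638/y (f(y) = 2*(1319/y) = 2638/y)
1/f(-1656) = 1/(2638/(-1656)) = 1/(2638*(-1/1656)) = 1/(-1319/828) = -828/1319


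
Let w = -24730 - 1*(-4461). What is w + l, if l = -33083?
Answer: -53352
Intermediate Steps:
w = -20269 (w = -24730 + 4461 = -20269)
w + l = -20269 - 33083 = -53352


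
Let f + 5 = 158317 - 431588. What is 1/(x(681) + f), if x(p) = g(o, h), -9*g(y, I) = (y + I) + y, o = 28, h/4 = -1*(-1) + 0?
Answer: -3/819848 ≈ -3.6592e-6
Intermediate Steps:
h = 4 (h = 4*(-1*(-1) + 0) = 4*(1 + 0) = 4*1 = 4)
g(y, I) = -2*y/9 - I/9 (g(y, I) = -((y + I) + y)/9 = -((I + y) + y)/9 = -(I + 2*y)/9 = -2*y/9 - I/9)
x(p) = -20/3 (x(p) = -2/9*28 - ⅑*4 = -56/9 - 4/9 = -20/3)
f = -273276 (f = -5 + (158317 - 431588) = -5 - 273271 = -273276)
1/(x(681) + f) = 1/(-20/3 - 273276) = 1/(-819848/3) = -3/819848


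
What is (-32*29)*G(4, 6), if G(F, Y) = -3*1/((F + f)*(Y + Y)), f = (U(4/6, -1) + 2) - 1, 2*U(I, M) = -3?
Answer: 464/7 ≈ 66.286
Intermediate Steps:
U(I, M) = -3/2 (U(I, M) = (½)*(-3) = -3/2)
f = -½ (f = (-3/2 + 2) - 1 = ½ - 1 = -½ ≈ -0.50000)
G(F, Y) = -3/(2*Y*(-½ + F)) (G(F, Y) = -3*1/((F - ½)*(Y + Y)) = -3*1/(2*Y*(-½ + F)) = -3/(2*Y*(-½ + F)))
(-32*29)*G(4, 6) = (-32*29)*(-3/(6*(-1 + 2*4))) = -(-2784)/(6*(-1 + 8)) = -(-2784)/(6*7) = -928*(-1/14) = 464/7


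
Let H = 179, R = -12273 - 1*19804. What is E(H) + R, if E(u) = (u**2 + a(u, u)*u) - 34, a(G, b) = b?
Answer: 31971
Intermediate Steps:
R = -32077 (R = -12273 - 19804 = -32077)
E(u) = -34 + 2*u**2 (E(u) = (u**2 + u*u) - 34 = (u**2 + u**2) - 34 = 2*u**2 - 34 = -34 + 2*u**2)
E(H) + R = (-34 + 2*179**2) - 32077 = (-34 + 2*32041) - 32077 = (-34 + 64082) - 32077 = 64048 - 32077 = 31971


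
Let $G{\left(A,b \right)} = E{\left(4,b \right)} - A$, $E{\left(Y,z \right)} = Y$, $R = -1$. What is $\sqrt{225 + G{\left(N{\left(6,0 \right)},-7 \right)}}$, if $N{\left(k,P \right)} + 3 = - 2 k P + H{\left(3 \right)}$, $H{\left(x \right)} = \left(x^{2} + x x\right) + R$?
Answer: $\sqrt{215} \approx 14.663$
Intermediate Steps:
$H{\left(x \right)} = -1 + 2 x^{2}$ ($H{\left(x \right)} = \left(x^{2} + x x\right) - 1 = \left(x^{2} + x^{2}\right) - 1 = 2 x^{2} - 1 = -1 + 2 x^{2}$)
$N{\left(k,P \right)} = 14 - 2 P k$ ($N{\left(k,P \right)} = -3 - \left(1 - 18 - - 2 k P\right) = -3 - \left(-17 + 2 P k\right) = 14 - 2 P k$)
$G{\left(A,b \right)} = 4 - A$
$\sqrt{225 + G{\left(N{\left(6,0 \right)},-7 \right)}} = \sqrt{225 - \left(10 - 0 \cdot 6\right)} = \sqrt{225 + \left(4 - \left(14 + 0\right)\right)} = \sqrt{225 + \left(4 - 14\right)} = \sqrt{225 - 10} = \sqrt{215}$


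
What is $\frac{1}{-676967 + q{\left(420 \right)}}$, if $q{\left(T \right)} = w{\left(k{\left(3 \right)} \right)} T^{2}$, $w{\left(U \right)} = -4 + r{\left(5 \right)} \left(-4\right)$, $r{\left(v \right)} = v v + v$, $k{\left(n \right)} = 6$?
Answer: $- \frac{1}{22550567} \approx -4.4345 \cdot 10^{-8}$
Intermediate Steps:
$r{\left(v \right)} = v + v^{2}$ ($r{\left(v \right)} = v^{2} + v = v + v^{2}$)
$w{\left(U \right)} = -124$ ($w{\left(U \right)} = -4 + 5 \left(1 + 5\right) \left(-4\right) = -4 + 5 \cdot 6 \left(-4\right) = -4 + 30 \left(-4\right) = -4 - 120 = -124$)
$q{\left(T \right)} = - 124 T^{2}$
$\frac{1}{-676967 + q{\left(420 \right)}} = \frac{1}{-676967 - 124 \cdot 420^{2}} = \frac{1}{-676967 - 21873600} = \frac{1}{-22550567} = - \frac{1}{22550567}$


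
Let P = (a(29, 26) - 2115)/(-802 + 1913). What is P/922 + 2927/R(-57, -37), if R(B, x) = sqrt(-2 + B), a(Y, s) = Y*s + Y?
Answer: -666/512171 - 2927*I*sqrt(59)/59 ≈ -0.0013003 - 381.06*I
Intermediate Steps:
a(Y, s) = Y + Y*s
P = -1332/1111 (P = (29*(1 + 26) - 2115)/(-802 + 1913) = (29*27 - 2115)/1111 = (783 - 2115)*(1/1111) = -1332*1/1111 = -1332/1111 ≈ -1.1989)
P/922 + 2927/R(-57, -37) = -1332/1111/922 + 2927/(sqrt(-2 - 57)) = -1332/1111*1/922 + 2927/(sqrt(-59)) = -666/512171 + 2927/((I*sqrt(59))) = -666/512171 + 2927*(-I*sqrt(59)/59) = -666/512171 - 2927*I*sqrt(59)/59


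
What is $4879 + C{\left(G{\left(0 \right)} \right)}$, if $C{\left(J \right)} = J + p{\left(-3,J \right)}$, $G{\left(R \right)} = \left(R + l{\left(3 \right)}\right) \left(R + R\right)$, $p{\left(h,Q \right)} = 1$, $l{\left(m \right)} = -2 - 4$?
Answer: $4880$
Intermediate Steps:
$l{\left(m \right)} = -6$ ($l{\left(m \right)} = -2 - 4 = -6$)
$G{\left(R \right)} = 2 R \left(-6 + R\right)$ ($G{\left(R \right)} = \left(R - 6\right) \left(R + R\right) = \left(-6 + R\right) 2 R = 2 R \left(-6 + R\right)$)
$C{\left(J \right)} = 1 + J$ ($C{\left(J \right)} = J + 1 = 1 + J$)
$4879 + C{\left(G{\left(0 \right)} \right)} = 4879 + \left(1 + 2 \cdot 0 \left(-6 + 0\right)\right) = 4879 + \left(1 + 2 \cdot 0 \left(-6\right)\right) = 4879 + \left(1 + 0\right) = 4879 + 1 = 4880$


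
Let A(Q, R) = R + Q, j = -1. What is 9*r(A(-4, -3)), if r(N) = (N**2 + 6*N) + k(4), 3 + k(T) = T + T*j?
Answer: 36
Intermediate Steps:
k(T) = -3 (k(T) = -3 + (T + T*(-1)) = -3 + (T - T) = -3 + 0 = -3)
A(Q, R) = Q + R
r(N) = -3 + N**2 + 6*N (r(N) = (N**2 + 6*N) - 3 = -3 + N**2 + 6*N)
9*r(A(-4, -3)) = 9*(-3 + (-4 - 3)**2 + 6*(-4 - 3)) = 9*(-3 + (-7)**2 + 6*(-7)) = 9*(-3 + 49 - 42) = 9*4 = 36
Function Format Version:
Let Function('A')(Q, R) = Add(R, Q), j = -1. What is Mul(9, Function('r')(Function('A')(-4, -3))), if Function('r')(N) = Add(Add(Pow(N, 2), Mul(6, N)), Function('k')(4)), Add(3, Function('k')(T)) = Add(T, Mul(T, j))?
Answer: 36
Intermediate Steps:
Function('k')(T) = -3 (Function('k')(T) = Add(-3, Add(T, Mul(T, -1))) = Add(-3, Add(T, Mul(-1, T))) = Add(-3, 0) = -3)
Function('A')(Q, R) = Add(Q, R)
Function('r')(N) = Add(-3, Pow(N, 2), Mul(6, N)) (Function('r')(N) = Add(Add(Pow(N, 2), Mul(6, N)), -3) = Add(-3, Pow(N, 2), Mul(6, N)))
Mul(9, Function('r')(Function('A')(-4, -3))) = Mul(9, Add(-3, Pow(Add(-4, -3), 2), Mul(6, Add(-4, -3)))) = Mul(9, Add(-3, Pow(-7, 2), Mul(6, -7))) = Mul(9, Add(-3, 49, -42)) = Mul(9, 4) = 36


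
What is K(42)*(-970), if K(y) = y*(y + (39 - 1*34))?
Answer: -1914780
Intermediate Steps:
K(y) = y*(5 + y) (K(y) = y*(y + (39 - 34)) = y*(y + 5) = y*(5 + y))
K(42)*(-970) = (42*(5 + 42))*(-970) = (42*47)*(-970) = 1974*(-970) = -1914780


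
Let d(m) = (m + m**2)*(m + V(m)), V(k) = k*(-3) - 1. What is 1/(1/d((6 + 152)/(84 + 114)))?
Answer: -3613934/970299 ≈ -3.7246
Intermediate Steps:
V(k) = -1 - 3*k (V(k) = -3*k - 1 = -1 - 3*k)
d(m) = (-1 - 2*m)*(m + m**2) (d(m) = (m + m**2)*(m + (-1 - 3*m)) = (m + m**2)*(-1 - 2*m) = (-1 - 2*m)*(m + m**2))
1/(1/d((6 + 152)/(84 + 114))) = 1/(1/(((6 + 152)/(84 + 114))*(-1 - 3*(6 + 152)/(84 + 114) - 2*(6 + 152)**2/(84 + 114)**2))) = 1/(1/((158/198)*(-1 - 474/198 - 2*(158/198)**2))) = 1/(1/((158*(1/198))*(-1 - 474/198 - 2*(158*(1/198))**2))) = 1/(1/(79*(-1 - 3*79/99 - 2*(79/99)**2)/99)) = 1/(1/(79*(-1 - 79/33 - 2*6241/9801)/99)) = 1/(1/(79*(-1 - 79/33 - 12482/9801)/99)) = 1/(1/((79/99)*(-45746/9801))) = 1/(1/(-3613934/970299)) = 1/(-970299/3613934) = -3613934/970299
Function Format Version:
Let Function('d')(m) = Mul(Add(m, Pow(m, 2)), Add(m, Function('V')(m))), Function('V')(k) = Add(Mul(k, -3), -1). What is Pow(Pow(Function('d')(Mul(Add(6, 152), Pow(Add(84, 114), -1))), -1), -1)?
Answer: Rational(-3613934, 970299) ≈ -3.7246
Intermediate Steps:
Function('V')(k) = Add(-1, Mul(-3, k)) (Function('V')(k) = Add(Mul(-3, k), -1) = Add(-1, Mul(-3, k)))
Function('d')(m) = Mul(Add(-1, Mul(-2, m)), Add(m, Pow(m, 2))) (Function('d')(m) = Mul(Add(m, Pow(m, 2)), Add(m, Add(-1, Mul(-3, m)))) = Mul(Add(m, Pow(m, 2)), Add(-1, Mul(-2, m))) = Mul(Add(-1, Mul(-2, m)), Add(m, Pow(m, 2))))
Pow(Pow(Function('d')(Mul(Add(6, 152), Pow(Add(84, 114), -1))), -1), -1) = Pow(Pow(Mul(Mul(Add(6, 152), Pow(Add(84, 114), -1)), Add(-1, Mul(-3, Mul(Add(6, 152), Pow(Add(84, 114), -1))), Mul(-2, Pow(Mul(Add(6, 152), Pow(Add(84, 114), -1)), 2)))), -1), -1) = Pow(Pow(Mul(Mul(158, Pow(198, -1)), Add(-1, Mul(-3, Mul(158, Pow(198, -1))), Mul(-2, Pow(Mul(158, Pow(198, -1)), 2)))), -1), -1) = Pow(Pow(Mul(Mul(158, Rational(1, 198)), Add(-1, Mul(-3, Mul(158, Rational(1, 198))), Mul(-2, Pow(Mul(158, Rational(1, 198)), 2)))), -1), -1) = Pow(Pow(Mul(Rational(79, 99), Add(-1, Mul(-3, Rational(79, 99)), Mul(-2, Pow(Rational(79, 99), 2)))), -1), -1) = Pow(Pow(Mul(Rational(79, 99), Add(-1, Rational(-79, 33), Mul(-2, Rational(6241, 9801)))), -1), -1) = Pow(Pow(Mul(Rational(79, 99), Add(-1, Rational(-79, 33), Rational(-12482, 9801))), -1), -1) = Pow(Pow(Mul(Rational(79, 99), Rational(-45746, 9801)), -1), -1) = Pow(Pow(Rational(-3613934, 970299), -1), -1) = Pow(Rational(-970299, 3613934), -1) = Rational(-3613934, 970299)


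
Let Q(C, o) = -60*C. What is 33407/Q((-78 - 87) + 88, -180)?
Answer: 3037/420 ≈ 7.2309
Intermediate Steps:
33407/Q((-78 - 87) + 88, -180) = 33407/((-60*((-78 - 87) + 88))) = 33407/((-60*(-165 + 88))) = 33407/((-60*(-77))) = 33407/4620 = 33407*(1/4620) = 3037/420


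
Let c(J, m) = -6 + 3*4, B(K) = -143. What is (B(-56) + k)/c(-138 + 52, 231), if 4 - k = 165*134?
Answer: -22249/6 ≈ -3708.2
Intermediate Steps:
c(J, m) = 6 (c(J, m) = -6 + 12 = 6)
k = -22106 (k = 4 - 165*134 = 4 - 1*22110 = 4 - 22110 = -22106)
(B(-56) + k)/c(-138 + 52, 231) = (-143 - 22106)/6 = -22249*⅙ = -22249/6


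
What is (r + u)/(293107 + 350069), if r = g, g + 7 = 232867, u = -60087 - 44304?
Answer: 42823/214392 ≈ 0.19974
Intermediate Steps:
u = -104391
g = 232860 (g = -7 + 232867 = 232860)
r = 232860
(r + u)/(293107 + 350069) = (232860 - 104391)/(293107 + 350069) = 128469/643176 = 128469*(1/643176) = 42823/214392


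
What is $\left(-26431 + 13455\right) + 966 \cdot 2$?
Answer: $-11044$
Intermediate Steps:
$\left(-26431 + 13455\right) + 966 \cdot 2 = -12976 + 1932 = -11044$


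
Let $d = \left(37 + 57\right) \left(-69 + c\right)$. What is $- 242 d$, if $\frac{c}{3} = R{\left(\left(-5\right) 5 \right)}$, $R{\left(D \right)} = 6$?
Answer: $1160148$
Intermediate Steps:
$c = 18$ ($c = 3 \cdot 6 = 18$)
$d = -4794$ ($d = \left(37 + 57\right) \left(-69 + 18\right) = 94 \left(-51\right) = -4794$)
$- 242 d = \left(-242\right) \left(-4794\right) = 1160148$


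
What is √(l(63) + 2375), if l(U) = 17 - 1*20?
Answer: 2*√593 ≈ 48.703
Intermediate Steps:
l(U) = -3 (l(U) = 17 - 20 = -3)
√(l(63) + 2375) = √(-3 + 2375) = √2372 = 2*√593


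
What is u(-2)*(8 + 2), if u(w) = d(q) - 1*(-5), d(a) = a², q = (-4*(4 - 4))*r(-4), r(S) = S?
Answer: 50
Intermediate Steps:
q = 0 (q = -4*(4 - 4)*(-4) = -4*0*(-4) = 0*(-4) = 0)
u(w) = 5 (u(w) = 0² - 1*(-5) = 0 + 5 = 5)
u(-2)*(8 + 2) = 5*(8 + 2) = 5*10 = 50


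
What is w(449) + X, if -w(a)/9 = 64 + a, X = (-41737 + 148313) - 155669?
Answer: -53710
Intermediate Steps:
X = -49093 (X = 106576 - 155669 = -49093)
w(a) = -576 - 9*a (w(a) = -9*(64 + a) = -576 - 9*a)
w(449) + X = (-576 - 9*449) - 49093 = (-576 - 4041) - 49093 = -4617 - 49093 = -53710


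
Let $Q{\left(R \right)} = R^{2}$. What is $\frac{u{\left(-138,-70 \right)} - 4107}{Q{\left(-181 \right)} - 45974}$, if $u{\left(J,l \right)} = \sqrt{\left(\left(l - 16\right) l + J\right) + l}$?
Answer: $\frac{4107}{13213} - \frac{2 \sqrt{1453}}{13213} \approx 0.30506$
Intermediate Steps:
$u{\left(J,l \right)} = \sqrt{J + l + l \left(-16 + l\right)}$ ($u{\left(J,l \right)} = \sqrt{\left(\left(l - 16\right) l + J\right) + l} = \sqrt{\left(\left(-16 + l\right) l + J\right) + l} = \sqrt{\left(l \left(-16 + l\right) + J\right) + l} = \sqrt{\left(J + l \left(-16 + l\right)\right) + l} = \sqrt{J + l + l \left(-16 + l\right)}$)
$\frac{u{\left(-138,-70 \right)} - 4107}{Q{\left(-181 \right)} - 45974} = \frac{\sqrt{-138 + \left(-70\right)^{2} - -1050} - 4107}{\left(-181\right)^{2} - 45974} = \frac{\sqrt{-138 + 4900 + 1050} - 4107}{32761 - 45974} = \frac{\sqrt{5812} - 4107}{-13213} = \left(2 \sqrt{1453} - 4107\right) \left(- \frac{1}{13213}\right) = \left(-4107 + 2 \sqrt{1453}\right) \left(- \frac{1}{13213}\right) = \frac{4107}{13213} - \frac{2 \sqrt{1453}}{13213}$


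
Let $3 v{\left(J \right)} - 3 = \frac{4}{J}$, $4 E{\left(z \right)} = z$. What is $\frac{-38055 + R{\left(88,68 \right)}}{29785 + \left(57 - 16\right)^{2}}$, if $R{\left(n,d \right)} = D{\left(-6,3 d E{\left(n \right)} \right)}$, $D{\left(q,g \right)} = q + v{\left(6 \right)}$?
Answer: $- \frac{171269}{141597} \approx -1.2096$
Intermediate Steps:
$E{\left(z \right)} = \frac{z}{4}$
$v{\left(J \right)} = 1 + \frac{4}{3 J}$ ($v{\left(J \right)} = 1 + \frac{4 \frac{1}{J}}{3} = 1 + \frac{4}{3 J}$)
$D{\left(q,g \right)} = \frac{11}{9} + q$ ($D{\left(q,g \right)} = q + \frac{\frac{4}{3} + 6}{6} = q + \frac{1}{6} \cdot \frac{22}{3} = q + \frac{11}{9} = \frac{11}{9} + q$)
$R{\left(n,d \right)} = - \frac{43}{9}$ ($R{\left(n,d \right)} = \frac{11}{9} - 6 = - \frac{43}{9}$)
$\frac{-38055 + R{\left(88,68 \right)}}{29785 + \left(57 - 16\right)^{2}} = \frac{-38055 - \frac{43}{9}}{29785 + \left(57 - 16\right)^{2}} = - \frac{342538}{9 \left(29785 + 41^{2}\right)} = - \frac{342538}{9 \left(29785 + 1681\right)} = - \frac{342538}{9 \cdot 31466} = \left(- \frac{342538}{9}\right) \frac{1}{31466} = - \frac{171269}{141597}$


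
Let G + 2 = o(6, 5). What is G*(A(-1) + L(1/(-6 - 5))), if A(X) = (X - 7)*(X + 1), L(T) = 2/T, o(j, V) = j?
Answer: -88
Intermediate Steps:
G = 4 (G = -2 + 6 = 4)
A(X) = (1 + X)*(-7 + X) (A(X) = (-7 + X)*(1 + X) = (1 + X)*(-7 + X))
G*(A(-1) + L(1/(-6 - 5))) = 4*((-7 + (-1)² - 6*(-1)) + 2/(1/(-6 - 5))) = 4*((-7 + 1 + 6) + 2/(1/(-11))) = 4*(0 + 2/(-1/11)) = 4*(0 + 2*(-11)) = 4*(0 - 22) = 4*(-22) = -88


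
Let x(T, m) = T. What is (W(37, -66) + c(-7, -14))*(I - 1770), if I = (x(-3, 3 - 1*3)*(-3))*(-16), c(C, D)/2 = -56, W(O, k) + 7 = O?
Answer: 156948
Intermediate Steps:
W(O, k) = -7 + O
c(C, D) = -112 (c(C, D) = 2*(-56) = -112)
I = -144 (I = -3*(-3)*(-16) = 9*(-16) = -144)
(W(37, -66) + c(-7, -14))*(I - 1770) = ((-7 + 37) - 112)*(-144 - 1770) = (30 - 112)*(-1914) = -82*(-1914) = 156948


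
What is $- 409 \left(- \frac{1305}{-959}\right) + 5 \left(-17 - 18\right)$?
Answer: $- \frac{701570}{959} \approx -731.56$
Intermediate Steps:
$- 409 \left(- \frac{1305}{-959}\right) + 5 \left(-17 - 18\right) = - 409 \left(\left(-1305\right) \left(- \frac{1}{959}\right)\right) + 5 \left(-35\right) = \left(-409\right) \frac{1305}{959} - 175 = - \frac{533745}{959} - 175 = - \frac{701570}{959}$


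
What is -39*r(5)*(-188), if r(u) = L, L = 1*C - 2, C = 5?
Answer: 21996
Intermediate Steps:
L = 3 (L = 1*5 - 2 = 5 - 2 = 3)
r(u) = 3
-39*r(5)*(-188) = -39*3*(-188) = -117*(-188) = 21996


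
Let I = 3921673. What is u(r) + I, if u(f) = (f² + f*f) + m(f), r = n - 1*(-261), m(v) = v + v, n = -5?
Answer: 4053257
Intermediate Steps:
m(v) = 2*v
r = 256 (r = -5 - 1*(-261) = -5 + 261 = 256)
u(f) = 2*f + 2*f² (u(f) = (f² + f*f) + 2*f = (f² + f²) + 2*f = 2*f² + 2*f = 2*f + 2*f²)
u(r) + I = 2*256*(1 + 256) + 3921673 = 2*256*257 + 3921673 = 131584 + 3921673 = 4053257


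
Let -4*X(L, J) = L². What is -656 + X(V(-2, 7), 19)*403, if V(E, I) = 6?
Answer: -4283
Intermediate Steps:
X(L, J) = -L²/4
-656 + X(V(-2, 7), 19)*403 = -656 - ¼*6²*403 = -656 - ¼*36*403 = -656 - 9*403 = -656 - 3627 = -4283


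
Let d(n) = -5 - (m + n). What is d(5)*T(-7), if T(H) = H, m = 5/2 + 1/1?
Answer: 189/2 ≈ 94.500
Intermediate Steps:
m = 7/2 (m = 5*(½) + 1*1 = 5/2 + 1 = 7/2 ≈ 3.5000)
d(n) = -17/2 - n (d(n) = -5 - (7/2 + n) = -5 + (-7/2 - n) = -17/2 - n)
d(5)*T(-7) = (-17/2 - 1*5)*(-7) = (-17/2 - 5)*(-7) = -27/2*(-7) = 189/2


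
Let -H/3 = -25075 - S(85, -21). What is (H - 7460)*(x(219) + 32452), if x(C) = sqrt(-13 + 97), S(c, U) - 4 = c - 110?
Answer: 2197065304 + 135404*sqrt(21) ≈ 2.1977e+9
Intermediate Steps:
S(c, U) = -106 + c (S(c, U) = 4 + (c - 110) = 4 + (-110 + c) = -106 + c)
x(C) = 2*sqrt(21) (x(C) = sqrt(84) = 2*sqrt(21))
H = 75162 (H = -3*(-25075 - (-106 + 85)) = -3*(-25075 - 1*(-21)) = -3*(-25075 + 21) = -3*(-25054) = 75162)
(H - 7460)*(x(219) + 32452) = (75162 - 7460)*(2*sqrt(21) + 32452) = 67702*(32452 + 2*sqrt(21)) = 2197065304 + 135404*sqrt(21)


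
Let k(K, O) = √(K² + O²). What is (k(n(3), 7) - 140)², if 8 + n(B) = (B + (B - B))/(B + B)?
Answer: (280 - √421)²/4 ≈ 16833.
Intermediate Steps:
n(B) = -15/2 (n(B) = -8 + (B + (B - B))/(B + B) = -8 + (B + 0)/((2*B)) = -8 + B*(1/(2*B)) = -8 + ½ = -15/2)
(k(n(3), 7) - 140)² = (√((-15/2)² + 7²) - 140)² = (√(225/4 + 49) - 140)² = (√(421/4) - 140)² = (√421/2 - 140)² = (-140 + √421/2)²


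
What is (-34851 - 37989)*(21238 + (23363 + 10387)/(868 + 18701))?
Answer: -10091743376160/6523 ≈ -1.5471e+9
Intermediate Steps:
(-34851 - 37989)*(21238 + (23363 + 10387)/(868 + 18701)) = -72840*(21238 + 33750/19569) = -72840*(21238 + 33750*(1/19569)) = -72840*(21238 + 11250/6523) = -72840*138546724/6523 = -10091743376160/6523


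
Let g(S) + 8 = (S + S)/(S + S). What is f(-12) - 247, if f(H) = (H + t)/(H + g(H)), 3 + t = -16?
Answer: -4662/19 ≈ -245.37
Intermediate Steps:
t = -19 (t = -3 - 16 = -19)
g(S) = -7 (g(S) = -8 + (S + S)/(S + S) = -8 + (2*S)/((2*S)) = -8 + (2*S)*(1/(2*S)) = -8 + 1 = -7)
f(H) = (-19 + H)/(-7 + H) (f(H) = (H - 19)/(H - 7) = (-19 + H)/(-7 + H))
f(-12) - 247 = (-19 - 12)/(-7 - 12) - 247 = -31/(-19) - 247 = -1/19*(-31) - 247 = 31/19 - 247 = -4662/19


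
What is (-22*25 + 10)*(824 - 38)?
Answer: -424440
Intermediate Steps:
(-22*25 + 10)*(824 - 38) = (-550 + 10)*786 = -540*786 = -424440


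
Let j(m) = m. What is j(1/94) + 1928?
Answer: 181233/94 ≈ 1928.0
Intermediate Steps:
j(1/94) + 1928 = 1/94 + 1928 = 181233/94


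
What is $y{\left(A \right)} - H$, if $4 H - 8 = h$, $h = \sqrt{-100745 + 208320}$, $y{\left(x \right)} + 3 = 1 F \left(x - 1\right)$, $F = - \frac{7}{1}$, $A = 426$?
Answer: $-2980 - \frac{5 \sqrt{4303}}{4} \approx -3062.0$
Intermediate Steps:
$F = -7$ ($F = \left(-7\right) 1 = -7$)
$y{\left(x \right)} = 4 - 7 x$ ($y{\left(x \right)} = -3 + 1 \left(-7\right) \left(x - 1\right) = -3 - 7 \left(-1 + x\right) = -3 - \left(-7 + 7 x\right) = 4 - 7 x$)
$h = 5 \sqrt{4303}$ ($h = \sqrt{107575} = 5 \sqrt{4303} \approx 327.99$)
$H = 2 + \frac{5 \sqrt{4303}}{4} \approx 83.997$
$y{\left(A \right)} - H = \left(4 - 2982\right) - \left(2 + \frac{5 \sqrt{4303}}{4}\right) = -2978 - \left(2 + \frac{5 \sqrt{4303}}{4}\right) = -2980 - \frac{5 \sqrt{4303}}{4}$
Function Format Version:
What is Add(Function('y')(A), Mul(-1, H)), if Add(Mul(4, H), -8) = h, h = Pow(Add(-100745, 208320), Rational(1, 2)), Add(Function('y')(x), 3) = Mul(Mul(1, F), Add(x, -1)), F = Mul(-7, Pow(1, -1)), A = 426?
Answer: Add(-2980, Mul(Rational(-5, 4), Pow(4303, Rational(1, 2)))) ≈ -3062.0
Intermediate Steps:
F = -7 (F = Mul(-7, 1) = -7)
Function('y')(x) = Add(4, Mul(-7, x)) (Function('y')(x) = Add(-3, Mul(Mul(1, -7), Add(x, -1))) = Add(-3, Mul(-7, Add(-1, x))) = Add(-3, Add(7, Mul(-7, x))) = Add(4, Mul(-7, x)))
h = Mul(5, Pow(4303, Rational(1, 2))) (h = Pow(107575, Rational(1, 2)) = Mul(5, Pow(4303, Rational(1, 2))) ≈ 327.99)
H = Add(2, Mul(Rational(5, 4), Pow(4303, Rational(1, 2)))) (H = Add(2, Mul(Rational(1, 4), Mul(5, Pow(4303, Rational(1, 2))))) = Add(2, Mul(Rational(5, 4), Pow(4303, Rational(1, 2)))) ≈ 83.997)
Add(Function('y')(A), Mul(-1, H)) = Add(Add(4, Mul(-7, 426)), Mul(-1, Add(2, Mul(Rational(5, 4), Pow(4303, Rational(1, 2)))))) = Add(Add(4, -2982), Add(-2, Mul(Rational(-5, 4), Pow(4303, Rational(1, 2))))) = Add(-2978, Add(-2, Mul(Rational(-5, 4), Pow(4303, Rational(1, 2))))) = Add(-2980, Mul(Rational(-5, 4), Pow(4303, Rational(1, 2))))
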